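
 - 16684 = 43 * (  -  388) 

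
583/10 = 58 + 3/10 = 58.30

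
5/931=5/931 = 0.01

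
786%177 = 78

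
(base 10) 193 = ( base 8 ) 301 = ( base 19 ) a3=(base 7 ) 364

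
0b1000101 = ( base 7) 126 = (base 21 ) 36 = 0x45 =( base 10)69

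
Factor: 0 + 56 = 2^3*7^1  =  56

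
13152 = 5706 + 7446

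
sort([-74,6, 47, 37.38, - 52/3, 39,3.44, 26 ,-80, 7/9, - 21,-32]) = [-80, - 74,  -  32,  -  21,-52/3 , 7/9, 3.44,  6, 26, 37.38, 39,  47]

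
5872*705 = 4139760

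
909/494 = 1+ 415/494 = 1.84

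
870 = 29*30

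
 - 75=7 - 82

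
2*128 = 256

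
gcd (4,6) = 2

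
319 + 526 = 845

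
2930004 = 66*44394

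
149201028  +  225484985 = 374686013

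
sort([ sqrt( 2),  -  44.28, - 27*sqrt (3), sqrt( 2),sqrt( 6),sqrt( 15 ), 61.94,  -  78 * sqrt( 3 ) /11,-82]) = [ - 82,-27*sqrt ( 3 ),-44.28, - 78*sqrt( 3)/11,sqrt( 2 ),sqrt( 2), sqrt( 6),sqrt(15 ),61.94 ] 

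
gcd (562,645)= 1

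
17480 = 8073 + 9407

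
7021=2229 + 4792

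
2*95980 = 191960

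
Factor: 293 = 293^1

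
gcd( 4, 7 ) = 1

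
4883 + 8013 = 12896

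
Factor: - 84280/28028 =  - 430/143=- 2^1 * 5^1 * 11^( - 1 )*13^( - 1) * 43^1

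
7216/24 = 300 + 2/3 = 300.67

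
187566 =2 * 93783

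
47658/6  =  7943=7943.00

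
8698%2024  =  602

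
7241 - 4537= 2704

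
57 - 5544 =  - 5487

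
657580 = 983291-325711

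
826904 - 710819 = 116085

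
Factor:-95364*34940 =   -  2^4*3^3 * 5^1*883^1*1747^1 = - 3332018160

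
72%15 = 12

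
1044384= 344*3036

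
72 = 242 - 170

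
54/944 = 27/472 = 0.06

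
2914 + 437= 3351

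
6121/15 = 6121/15  =  408.07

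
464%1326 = 464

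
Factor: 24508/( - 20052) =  - 11/9  =  - 3^( - 2 )*11^1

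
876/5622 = 146/937 = 0.16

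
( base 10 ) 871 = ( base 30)T1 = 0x367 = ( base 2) 1101100111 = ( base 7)2353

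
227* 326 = 74002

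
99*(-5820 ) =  - 576180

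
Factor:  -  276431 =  - 19^1 * 14549^1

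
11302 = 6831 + 4471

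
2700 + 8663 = 11363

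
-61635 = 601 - 62236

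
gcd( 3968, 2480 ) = 496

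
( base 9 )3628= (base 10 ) 2699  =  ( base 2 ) 101010001011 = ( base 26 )3pl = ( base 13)12C8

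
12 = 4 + 8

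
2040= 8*255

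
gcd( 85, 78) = 1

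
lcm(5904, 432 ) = 17712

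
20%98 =20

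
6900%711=501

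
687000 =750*916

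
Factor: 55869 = 3^1*11^1* 1693^1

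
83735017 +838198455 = 921933472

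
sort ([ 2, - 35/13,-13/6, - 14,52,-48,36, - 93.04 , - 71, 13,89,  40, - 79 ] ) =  [ -93.04, - 79,  -  71, -48, -14,-35/13, - 13/6,2,13, 36,  40,52,  89]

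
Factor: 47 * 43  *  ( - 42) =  - 2^1*3^1*7^1*43^1*47^1 = - 84882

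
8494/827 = 10+224/827 =10.27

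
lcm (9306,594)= 27918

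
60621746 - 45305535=15316211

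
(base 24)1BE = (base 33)pt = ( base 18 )2b8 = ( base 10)854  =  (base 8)1526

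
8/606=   4/303 =0.01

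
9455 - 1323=8132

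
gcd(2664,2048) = 8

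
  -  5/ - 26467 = 5/26467 = 0.00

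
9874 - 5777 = 4097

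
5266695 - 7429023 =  - 2162328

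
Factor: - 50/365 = -2^1*5^1*73^( - 1) = - 10/73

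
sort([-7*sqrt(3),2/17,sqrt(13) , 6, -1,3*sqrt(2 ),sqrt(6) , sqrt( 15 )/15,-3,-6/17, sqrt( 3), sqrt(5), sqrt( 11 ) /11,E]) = [ - 7*sqrt(3), - 3,  -  1, - 6/17, 2/17,sqrt(15 )/15,sqrt( 11)/11,sqrt(3),sqrt(5 ),sqrt( 6 ),E, sqrt (13 ),3*sqrt (2),6 ] 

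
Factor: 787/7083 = 1/9 =3^(-2)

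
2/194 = 1/97 = 0.01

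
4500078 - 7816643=-3316565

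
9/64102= 9/64102= 0.00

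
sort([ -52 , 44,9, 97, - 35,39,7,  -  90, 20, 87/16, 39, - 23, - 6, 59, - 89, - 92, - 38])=[  -  92, - 90, - 89, - 52, - 38 , - 35,  -  23, - 6, 87/16,  7,  9,20,39, 39,44, 59 , 97 ] 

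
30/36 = 5/6 = 0.83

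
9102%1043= 758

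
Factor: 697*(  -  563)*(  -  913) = 358271243 = 11^1*17^1*41^1*83^1*563^1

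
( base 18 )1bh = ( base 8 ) 1033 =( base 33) gb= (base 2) 1000011011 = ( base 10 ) 539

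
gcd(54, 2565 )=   27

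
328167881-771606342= -443438461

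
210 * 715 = 150150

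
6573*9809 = 64474557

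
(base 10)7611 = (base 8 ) 16673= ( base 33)6wl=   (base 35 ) 67g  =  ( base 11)579a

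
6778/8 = 847 + 1/4 = 847.25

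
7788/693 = 236/21 = 11.24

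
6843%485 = 53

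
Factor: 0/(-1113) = 0 = 0^1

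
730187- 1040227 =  - 310040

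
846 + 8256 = 9102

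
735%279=177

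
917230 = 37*24790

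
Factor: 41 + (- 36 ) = 5 = 5^1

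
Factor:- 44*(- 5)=220 = 2^2  *  5^1 *11^1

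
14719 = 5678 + 9041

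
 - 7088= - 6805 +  - 283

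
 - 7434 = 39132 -46566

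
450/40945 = 90/8189= 0.01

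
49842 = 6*8307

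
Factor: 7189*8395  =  5^1*7^1*13^1 *23^1*73^1*79^1 = 60351655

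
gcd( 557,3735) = 1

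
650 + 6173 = 6823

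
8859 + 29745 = 38604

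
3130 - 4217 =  -1087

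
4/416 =1/104 = 0.01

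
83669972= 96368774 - 12698802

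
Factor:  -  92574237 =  - 3^1*7^1*103^1 * 127^1 * 337^1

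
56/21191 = 56/21191 = 0.00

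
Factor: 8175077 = 8175077^1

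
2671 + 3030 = 5701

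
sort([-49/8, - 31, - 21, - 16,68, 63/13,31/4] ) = [  -  31, - 21 ,  -  16, - 49/8 , 63/13,31/4, 68 ]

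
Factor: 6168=2^3*3^1*257^1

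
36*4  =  144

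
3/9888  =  1/3296 = 0.00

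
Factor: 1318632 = 2^3 * 3^1 * 7^1*47^1*167^1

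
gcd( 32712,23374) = 58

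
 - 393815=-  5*78763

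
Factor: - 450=-2^1*3^2*5^2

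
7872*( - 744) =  - 5856768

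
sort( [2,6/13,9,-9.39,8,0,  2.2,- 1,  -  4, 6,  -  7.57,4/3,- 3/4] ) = [ - 9.39,  -  7.57, - 4, - 1,-3/4, 0,  6/13,  4/3, 2, 2.2,6,  8,  9 ]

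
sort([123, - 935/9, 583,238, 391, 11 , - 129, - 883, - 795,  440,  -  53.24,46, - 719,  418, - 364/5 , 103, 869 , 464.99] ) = [ - 883,  -  795, - 719 , - 129, - 935/9, - 364/5, - 53.24, 11,46, 103,  123, 238, 391, 418, 440,464.99 , 583, 869]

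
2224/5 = 2224/5 = 444.80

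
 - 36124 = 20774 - 56898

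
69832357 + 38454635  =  108286992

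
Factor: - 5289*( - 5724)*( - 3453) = - 2^2*3^5*41^1*43^1*53^1*1151^1   =  - 104536936908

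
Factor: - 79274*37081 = - 2939559194 =-  2^1*11^1 * 13^1 * 3049^1*3371^1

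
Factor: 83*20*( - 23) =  - 38180= - 2^2*5^1  *  23^1*83^1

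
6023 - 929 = 5094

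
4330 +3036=7366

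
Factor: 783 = 3^3*29^1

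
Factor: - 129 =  - 3^1*43^1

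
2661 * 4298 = 11436978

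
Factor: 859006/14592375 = 2^1 *3^( - 2 )*5^ (- 3 )*7^ (-1)*17^( - 1 )*109^( - 1)*429503^1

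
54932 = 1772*31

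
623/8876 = 89/1268 = 0.07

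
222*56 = 12432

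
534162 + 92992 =627154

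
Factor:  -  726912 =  - 2^7*3^2*631^1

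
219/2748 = 73/916 = 0.08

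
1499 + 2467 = 3966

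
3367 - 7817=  -4450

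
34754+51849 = 86603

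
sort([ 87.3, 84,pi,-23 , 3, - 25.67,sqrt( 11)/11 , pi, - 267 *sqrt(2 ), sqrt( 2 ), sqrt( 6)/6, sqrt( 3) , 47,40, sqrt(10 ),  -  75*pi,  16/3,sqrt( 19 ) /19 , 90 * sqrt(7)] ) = [-267*sqrt( 2), - 75*pi, - 25.67 , - 23,sqrt ( 19) /19 , sqrt(11) /11 , sqrt(6)/6,  sqrt(2),sqrt( 3)  ,  3, pi,pi,sqrt( 10),  16/3, 40,47,84,87.3,90*sqrt(7)]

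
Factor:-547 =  - 547^1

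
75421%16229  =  10505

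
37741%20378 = 17363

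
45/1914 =15/638  =  0.02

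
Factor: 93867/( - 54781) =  - 3^1*29^( - 1 )*67^1*467^1*1889^( - 1 )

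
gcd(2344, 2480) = 8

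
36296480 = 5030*7216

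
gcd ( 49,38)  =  1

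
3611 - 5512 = - 1901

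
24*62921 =1510104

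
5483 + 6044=11527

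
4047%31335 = 4047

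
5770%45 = 10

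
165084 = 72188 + 92896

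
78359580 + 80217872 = 158577452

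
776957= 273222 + 503735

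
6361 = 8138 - 1777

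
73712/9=73712/9 = 8190.22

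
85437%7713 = 594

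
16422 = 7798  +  8624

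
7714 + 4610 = 12324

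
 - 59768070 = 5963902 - 65731972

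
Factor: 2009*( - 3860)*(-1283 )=9949331420=2^2*5^1 *7^2*41^1*193^1*1283^1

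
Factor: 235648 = 2^7*7^1*263^1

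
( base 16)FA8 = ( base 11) 3014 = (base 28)534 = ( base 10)4008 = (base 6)30320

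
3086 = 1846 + 1240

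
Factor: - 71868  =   - 2^2*3^1*53^1*113^1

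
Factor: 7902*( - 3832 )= - 30280464=- 2^4*3^2*439^1*479^1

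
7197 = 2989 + 4208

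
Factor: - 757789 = -43^1*17623^1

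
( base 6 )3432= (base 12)578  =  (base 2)1100101100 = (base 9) 1102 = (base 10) 812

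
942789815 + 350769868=1293559683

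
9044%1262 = 210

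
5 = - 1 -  - 6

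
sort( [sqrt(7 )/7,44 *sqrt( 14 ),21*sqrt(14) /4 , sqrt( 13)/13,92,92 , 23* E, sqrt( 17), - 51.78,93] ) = [ - 51.78,sqrt( 13)/13,sqrt( 7)/7, sqrt( 17),21*sqrt(  14)/4, 23*E, 92,92, 93,44*sqrt( 14)] 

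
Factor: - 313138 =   -  2^1*7^1 * 22367^1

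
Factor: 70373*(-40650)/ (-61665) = 2^1*5^1 *271^1*4111^( - 1)*70373^1 = 190710830/4111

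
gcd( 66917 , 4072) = 1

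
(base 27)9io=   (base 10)7071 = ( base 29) 8BO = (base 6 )52423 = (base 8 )15637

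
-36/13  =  -36/13 = -2.77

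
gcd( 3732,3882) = 6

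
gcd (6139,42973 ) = 6139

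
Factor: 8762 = 2^1*13^1*337^1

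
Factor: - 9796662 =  - 2^1 * 3^2*544259^1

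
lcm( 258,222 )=9546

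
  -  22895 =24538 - 47433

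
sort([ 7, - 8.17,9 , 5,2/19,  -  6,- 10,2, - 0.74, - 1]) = [ - 10, - 8.17,- 6, - 1, - 0.74, 2/19,2, 5, 7,9 ]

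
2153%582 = 407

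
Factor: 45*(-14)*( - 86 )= 54180 = 2^2*3^2*5^1*7^1*43^1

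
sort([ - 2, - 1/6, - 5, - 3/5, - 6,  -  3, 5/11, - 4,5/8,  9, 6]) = [ - 6,- 5,-4, - 3 , - 2, - 3/5 ,-1/6 , 5/11, 5/8,6, 9 ]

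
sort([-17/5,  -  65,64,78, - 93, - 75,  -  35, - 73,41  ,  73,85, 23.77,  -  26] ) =[ - 93, - 75,  -  73, - 65, - 35, - 26,-17/5, 23.77, 41,64, 73,78 , 85]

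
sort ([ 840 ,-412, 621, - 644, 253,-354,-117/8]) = [ - 644, - 412, - 354,- 117/8, 253,  621 , 840]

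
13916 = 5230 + 8686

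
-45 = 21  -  66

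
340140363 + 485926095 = 826066458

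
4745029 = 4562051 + 182978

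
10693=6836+3857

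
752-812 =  - 60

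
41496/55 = 41496/55=754.47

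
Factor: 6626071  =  37^1*179083^1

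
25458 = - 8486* ( - 3)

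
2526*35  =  88410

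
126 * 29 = 3654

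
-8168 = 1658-9826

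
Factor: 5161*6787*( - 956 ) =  - 2^2 * 11^1 * 13^1*239^1*397^1*617^1  =  - 33486487892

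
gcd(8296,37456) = 8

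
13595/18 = 755 + 5/18 = 755.28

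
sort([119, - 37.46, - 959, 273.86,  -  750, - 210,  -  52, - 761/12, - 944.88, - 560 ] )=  [ - 959, - 944.88, -750, - 560,-210, - 761/12, - 52, - 37.46,  119, 273.86 ] 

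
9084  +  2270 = 11354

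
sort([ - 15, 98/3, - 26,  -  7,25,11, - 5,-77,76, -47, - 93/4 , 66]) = [-77, - 47, - 26, - 93/4,-15, - 7,  -  5,11,  25,98/3,  66,76 ]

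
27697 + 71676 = 99373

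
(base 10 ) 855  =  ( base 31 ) ri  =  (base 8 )1527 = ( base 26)16n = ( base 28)12F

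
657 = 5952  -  5295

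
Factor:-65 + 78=13^1 = 13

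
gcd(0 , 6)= 6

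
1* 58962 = 58962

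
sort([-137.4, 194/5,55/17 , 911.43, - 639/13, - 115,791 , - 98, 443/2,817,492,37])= [ - 137.4, - 115, - 98, - 639/13, 55/17,37, 194/5,443/2 , 492,  791, 817, 911.43]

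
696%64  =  56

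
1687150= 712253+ 974897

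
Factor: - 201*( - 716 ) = 143916 = 2^2 * 3^1*67^1 * 179^1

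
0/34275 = 0 = 0.00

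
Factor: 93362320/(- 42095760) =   -  3^( - 1)*7^ ( - 1)*811^1*1439^1*25057^( - 1 ) = - 1167029/526197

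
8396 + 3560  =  11956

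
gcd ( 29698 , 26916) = 2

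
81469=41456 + 40013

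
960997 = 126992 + 834005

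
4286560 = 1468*2920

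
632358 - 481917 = 150441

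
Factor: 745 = 5^1*149^1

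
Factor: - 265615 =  - 5^1*7^1*7589^1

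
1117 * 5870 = 6556790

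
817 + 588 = 1405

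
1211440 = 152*7970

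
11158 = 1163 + 9995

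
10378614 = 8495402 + 1883212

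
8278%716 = 402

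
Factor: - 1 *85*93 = -3^1*5^1* 17^1*31^1=-7905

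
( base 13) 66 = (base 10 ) 84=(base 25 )39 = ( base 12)70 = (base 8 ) 124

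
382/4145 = 382/4145 = 0.09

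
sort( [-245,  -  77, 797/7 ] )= [  -  245,-77,797/7 ] 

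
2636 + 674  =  3310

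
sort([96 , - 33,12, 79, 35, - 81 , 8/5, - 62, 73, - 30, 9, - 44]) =[ - 81, - 62,  -  44, - 33, - 30,8/5,9,12, 35,73,79,96]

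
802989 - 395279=407710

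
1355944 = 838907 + 517037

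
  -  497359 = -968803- - 471444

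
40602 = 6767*6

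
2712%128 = 24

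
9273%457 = 133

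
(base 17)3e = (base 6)145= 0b1000001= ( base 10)65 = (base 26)2d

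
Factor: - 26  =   - 2^1*13^1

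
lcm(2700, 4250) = 229500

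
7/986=7/986 = 0.01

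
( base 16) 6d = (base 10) 109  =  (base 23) 4H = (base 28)3p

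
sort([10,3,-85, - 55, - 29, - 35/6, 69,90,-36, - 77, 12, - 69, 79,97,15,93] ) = [ - 85, - 77,-69, - 55,-36,-29,- 35/6, 3,10, 12,15,69,79 , 90,93,97] 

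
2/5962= 1/2981 = 0.00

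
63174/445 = 63174/445 = 141.96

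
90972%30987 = 28998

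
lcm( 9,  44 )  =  396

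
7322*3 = 21966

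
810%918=810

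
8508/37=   229 + 35/37 = 229.95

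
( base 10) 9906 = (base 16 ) 26b2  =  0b10011010110010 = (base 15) 2e06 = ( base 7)40611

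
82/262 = 41/131 = 0.31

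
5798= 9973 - 4175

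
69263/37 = 1871 + 36/37 = 1871.97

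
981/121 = 8 + 13/121 =8.11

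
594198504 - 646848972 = -52650468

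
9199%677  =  398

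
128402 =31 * 4142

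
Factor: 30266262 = 2^1*3^2 * 13^1*211^1*613^1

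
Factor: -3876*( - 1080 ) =2^5*3^4*5^1*17^1*19^1 = 4186080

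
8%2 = 0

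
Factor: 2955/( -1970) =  - 3/2=- 2^( - 1) *3^1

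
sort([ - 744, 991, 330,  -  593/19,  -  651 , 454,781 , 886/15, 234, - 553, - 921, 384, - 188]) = [ - 921,- 744, - 651 ,  -  553, - 188, - 593/19, 886/15,234, 330, 384, 454,781, 991]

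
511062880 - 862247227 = -351184347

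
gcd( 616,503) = 1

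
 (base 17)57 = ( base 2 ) 1011100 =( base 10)92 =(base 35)2M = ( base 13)71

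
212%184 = 28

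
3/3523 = 3/3523 = 0.00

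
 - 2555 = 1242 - 3797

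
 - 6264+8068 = 1804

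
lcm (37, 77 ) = 2849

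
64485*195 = 12574575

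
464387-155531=308856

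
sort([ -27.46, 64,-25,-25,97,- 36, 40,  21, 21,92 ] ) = [-36, - 27.46, - 25, - 25, 21, 21, 40,64,92  ,  97 ]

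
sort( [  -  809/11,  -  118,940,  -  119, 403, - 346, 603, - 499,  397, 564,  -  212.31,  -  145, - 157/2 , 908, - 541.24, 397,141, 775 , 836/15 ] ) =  [ - 541.24,  -  499, - 346, - 212.31, - 145,  -  119, - 118,  -  157/2, - 809/11 , 836/15,141 , 397, 397,403, 564, 603, 775,908, 940] 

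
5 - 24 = - 19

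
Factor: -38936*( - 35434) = 2^4*7^1*31^1*157^1*2531^1 = 1379658224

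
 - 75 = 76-151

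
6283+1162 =7445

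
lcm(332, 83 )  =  332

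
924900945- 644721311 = 280179634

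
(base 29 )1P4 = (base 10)1570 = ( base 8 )3042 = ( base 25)2CK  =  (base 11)11A8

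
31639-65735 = - 34096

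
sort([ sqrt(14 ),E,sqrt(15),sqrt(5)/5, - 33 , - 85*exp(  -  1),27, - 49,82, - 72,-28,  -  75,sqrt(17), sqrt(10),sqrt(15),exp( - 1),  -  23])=[- 75 , - 72,  -  49,  -  33, - 85*exp(-1), - 28, - 23, exp(  -  1)  ,  sqrt( 5)/5, E,sqrt(10),sqrt( 14),sqrt( 15), sqrt(15),sqrt(17),27, 82]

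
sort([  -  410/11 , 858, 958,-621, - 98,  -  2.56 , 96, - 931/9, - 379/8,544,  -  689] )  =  [-689,  -  621, - 931/9, - 98,  -  379/8, - 410/11, - 2.56,96, 544 , 858, 958]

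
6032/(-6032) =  - 1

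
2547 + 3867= 6414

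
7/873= 7/873 =0.01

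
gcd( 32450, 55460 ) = 590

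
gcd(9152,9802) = 26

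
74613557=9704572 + 64908985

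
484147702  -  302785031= 181362671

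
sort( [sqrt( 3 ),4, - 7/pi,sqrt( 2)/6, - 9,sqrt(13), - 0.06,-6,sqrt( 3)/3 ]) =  [ - 9, - 6, - 7/pi, - 0.06,sqrt( 2)/6, sqrt(3)/3 , sqrt(3),sqrt(13),4]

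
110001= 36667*3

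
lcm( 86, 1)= 86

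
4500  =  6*750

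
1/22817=1/22817 = 0.00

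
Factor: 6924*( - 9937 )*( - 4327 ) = 297713990676   =  2^2*3^1*19^1*523^1*577^1* 4327^1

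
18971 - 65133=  - 46162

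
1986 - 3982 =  - 1996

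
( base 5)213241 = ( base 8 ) 16231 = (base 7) 30226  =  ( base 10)7321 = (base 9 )11034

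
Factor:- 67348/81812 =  - 149/181 = - 149^1 * 181^( - 1)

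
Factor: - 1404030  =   - 2^1*3^1*5^1*17^1*2753^1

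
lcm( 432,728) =39312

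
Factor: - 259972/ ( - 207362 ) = 129986/103681=2^1*103^1*631^1*103681^( -1)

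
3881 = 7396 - 3515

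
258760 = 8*32345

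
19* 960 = 18240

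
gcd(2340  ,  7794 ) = 18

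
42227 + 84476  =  126703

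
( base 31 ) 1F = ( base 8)56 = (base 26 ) 1k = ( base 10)46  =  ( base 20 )26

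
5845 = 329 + 5516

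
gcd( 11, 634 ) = 1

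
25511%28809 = 25511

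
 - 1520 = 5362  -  6882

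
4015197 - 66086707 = - 62071510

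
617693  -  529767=87926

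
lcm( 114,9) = 342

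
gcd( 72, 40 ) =8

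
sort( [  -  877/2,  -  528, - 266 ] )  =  [  -  528,  -  877/2, - 266 ]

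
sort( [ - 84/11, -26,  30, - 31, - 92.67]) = [ - 92.67, - 31, - 26, - 84/11,30]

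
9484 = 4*2371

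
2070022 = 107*19346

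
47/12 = 3 + 11/12 =3.92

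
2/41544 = 1/20772 = 0.00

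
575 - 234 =341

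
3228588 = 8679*372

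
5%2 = 1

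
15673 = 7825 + 7848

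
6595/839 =6595/839= 7.86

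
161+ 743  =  904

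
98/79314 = 49/39657 =0.00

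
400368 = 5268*76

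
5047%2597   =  2450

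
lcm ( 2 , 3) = 6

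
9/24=3/8=0.38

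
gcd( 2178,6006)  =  66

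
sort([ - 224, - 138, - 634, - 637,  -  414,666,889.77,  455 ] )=[ - 637, - 634, - 414, - 224 ,-138, 455,666,889.77] 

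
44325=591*75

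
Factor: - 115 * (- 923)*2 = 212290  =  2^1*5^1*13^1*23^1*71^1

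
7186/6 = 1197 + 2/3 = 1197.67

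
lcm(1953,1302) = 3906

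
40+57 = 97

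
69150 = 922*75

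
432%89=76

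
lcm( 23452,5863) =23452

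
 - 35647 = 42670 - 78317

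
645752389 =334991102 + 310761287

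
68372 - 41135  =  27237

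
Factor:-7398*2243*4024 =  - 66773105136 = - 2^4*3^3*137^1*503^1*2243^1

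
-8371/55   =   -153 + 4/5 = - 152.20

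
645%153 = 33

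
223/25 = 8 + 23/25 = 8.92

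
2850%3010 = 2850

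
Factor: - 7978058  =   - 2^1*11^1*137^1 * 2647^1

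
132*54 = 7128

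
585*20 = 11700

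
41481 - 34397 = 7084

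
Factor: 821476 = 2^2*41^1*5009^1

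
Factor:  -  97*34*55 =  - 2^1*5^1*11^1*17^1*97^1=- 181390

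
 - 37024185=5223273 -42247458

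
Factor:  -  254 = -2^1* 127^1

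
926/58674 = 463/29337 = 0.02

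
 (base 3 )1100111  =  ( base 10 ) 985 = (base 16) 3D9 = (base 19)2dg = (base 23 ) 1jj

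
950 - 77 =873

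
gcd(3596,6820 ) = 124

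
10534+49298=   59832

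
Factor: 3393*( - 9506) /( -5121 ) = 2^1*7^2 *13^1*29^1*97^1*569^( - 1 )  =  3583762/569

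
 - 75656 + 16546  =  -59110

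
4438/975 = 4 + 538/975 = 4.55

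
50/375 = 2/15 =0.13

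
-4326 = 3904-8230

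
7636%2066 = 1438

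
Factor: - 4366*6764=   -2^3*19^1*37^1*59^1*89^1 = -  29531624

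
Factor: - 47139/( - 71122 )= 2^( - 1)*3^1*19^1*43^ ( - 1)= 57/86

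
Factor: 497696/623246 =248848/311623 =2^4*13^( - 1 )*103^1 *151^1*23971^( - 1 )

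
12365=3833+8532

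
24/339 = 8/113 = 0.07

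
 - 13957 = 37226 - 51183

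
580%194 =192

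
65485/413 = 158 + 33/59 = 158.56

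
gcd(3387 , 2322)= 3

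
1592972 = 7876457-6283485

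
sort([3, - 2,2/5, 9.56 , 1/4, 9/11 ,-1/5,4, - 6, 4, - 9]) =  [ - 9,-6,-2 ,-1/5,1/4,2/5, 9/11 , 3, 4,4  ,  9.56 ]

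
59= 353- 294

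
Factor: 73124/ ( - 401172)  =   - 181/993 = - 3^( - 1 )*181^1*331^ ( - 1 ) 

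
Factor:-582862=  - 2^1*7^1*17^1* 31^1*79^1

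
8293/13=8293/13= 637.92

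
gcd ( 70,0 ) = 70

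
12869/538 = 23  +  495/538 = 23.92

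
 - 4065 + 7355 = 3290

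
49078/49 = 49078/49 = 1001.59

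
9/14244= 3/4748= 0.00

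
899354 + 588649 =1488003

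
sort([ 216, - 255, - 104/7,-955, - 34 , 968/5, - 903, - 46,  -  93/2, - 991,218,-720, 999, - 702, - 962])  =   [ - 991, - 962,  -  955, - 903,-720, - 702,-255 , - 93/2 , - 46, - 34, - 104/7,968/5, 216 , 218, 999 ]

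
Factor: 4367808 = 2^6*3^2*7583^1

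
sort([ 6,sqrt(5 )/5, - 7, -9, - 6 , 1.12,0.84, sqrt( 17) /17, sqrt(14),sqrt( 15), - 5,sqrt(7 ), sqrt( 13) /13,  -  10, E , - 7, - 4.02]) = [ - 10  , - 9, - 7, - 7,-6, - 5, - 4.02, sqrt(17) /17, sqrt(13)/13, sqrt( 5)/5,0.84, 1.12,sqrt(7),E, sqrt(14),sqrt(15 ) , 6]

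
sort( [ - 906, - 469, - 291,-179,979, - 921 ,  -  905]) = [ - 921, - 906, - 905, - 469, - 291, - 179,979 ] 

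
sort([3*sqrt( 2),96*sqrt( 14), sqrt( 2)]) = [ sqrt( 2 ),3*sqrt ( 2 ),96*sqrt( 14) ] 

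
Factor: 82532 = 2^2 * 47^1*439^1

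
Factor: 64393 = 7^1*9199^1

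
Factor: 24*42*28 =28224 = 2^6*3^2*7^2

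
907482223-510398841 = 397083382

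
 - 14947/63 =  - 14947/63 = - 237.25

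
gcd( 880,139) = 1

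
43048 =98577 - 55529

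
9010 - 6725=2285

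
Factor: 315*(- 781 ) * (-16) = 2^4 * 3^2*5^1* 7^1*11^1 * 71^1 = 3936240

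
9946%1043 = 559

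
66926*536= 35872336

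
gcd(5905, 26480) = 5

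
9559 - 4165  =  5394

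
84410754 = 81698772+2711982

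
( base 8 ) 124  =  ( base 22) 3i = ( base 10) 84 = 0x54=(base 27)33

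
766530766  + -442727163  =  323803603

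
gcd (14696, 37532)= 44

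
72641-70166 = 2475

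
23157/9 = 2573 = 2573.00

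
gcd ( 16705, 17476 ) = 257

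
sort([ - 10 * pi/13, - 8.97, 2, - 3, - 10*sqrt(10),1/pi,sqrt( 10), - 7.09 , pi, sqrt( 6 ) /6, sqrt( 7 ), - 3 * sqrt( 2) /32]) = [-10 * sqrt(10), - 8.97, - 7.09,-3, - 10*pi/13, - 3*sqrt(2 ) /32, 1/pi, sqrt( 6)/6,2, sqrt( 7), pi,sqrt(10 )]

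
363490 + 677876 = 1041366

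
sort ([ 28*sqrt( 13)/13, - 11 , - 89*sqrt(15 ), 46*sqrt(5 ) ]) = [ - 89*sqrt( 15),  -  11,28*sqrt( 13)/13,46 * sqrt (5 ) ] 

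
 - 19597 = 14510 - 34107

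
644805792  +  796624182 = 1441429974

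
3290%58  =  42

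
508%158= 34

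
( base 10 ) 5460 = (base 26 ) 820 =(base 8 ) 12524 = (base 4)1111110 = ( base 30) 620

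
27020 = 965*28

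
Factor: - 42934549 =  - 7^1*1201^1 * 5107^1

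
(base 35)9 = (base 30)9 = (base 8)11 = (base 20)9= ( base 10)9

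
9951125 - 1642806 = 8308319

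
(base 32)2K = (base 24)3c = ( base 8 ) 124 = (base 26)36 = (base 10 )84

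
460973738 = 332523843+128449895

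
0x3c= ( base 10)60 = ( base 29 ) 22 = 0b111100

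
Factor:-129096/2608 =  - 2^ (-1 )*3^2*11^1 = -99/2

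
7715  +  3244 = 10959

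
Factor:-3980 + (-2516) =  -6496  =  -2^5*7^1*29^1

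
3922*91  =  356902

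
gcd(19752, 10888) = 8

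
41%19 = 3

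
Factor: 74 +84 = 2^1*79^1 = 158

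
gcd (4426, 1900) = 2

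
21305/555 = 38 + 43/111  =  38.39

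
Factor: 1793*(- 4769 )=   -  11^1*19^1*163^1*251^1 = - 8550817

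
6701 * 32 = 214432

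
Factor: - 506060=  - 2^2*5^1*25303^1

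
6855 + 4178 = 11033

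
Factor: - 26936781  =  -3^1 * 47^1* 73^1*2617^1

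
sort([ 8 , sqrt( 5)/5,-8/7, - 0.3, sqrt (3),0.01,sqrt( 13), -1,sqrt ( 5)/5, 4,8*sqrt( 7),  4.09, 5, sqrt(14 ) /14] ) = [ - 8/7, - 1,- 0.3, 0.01, sqrt( 14)/14,sqrt( 5)/5, sqrt (5)/5,sqrt (3), sqrt( 13), 4, 4.09, 5, 8,  8*sqrt(7)]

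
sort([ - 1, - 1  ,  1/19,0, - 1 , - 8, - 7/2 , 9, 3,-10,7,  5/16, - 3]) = [ - 10, - 8 , - 7/2  ,  -  3, - 1, - 1,-1, 0,  1/19,5/16, 3,7, 9 ] 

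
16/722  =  8/361= 0.02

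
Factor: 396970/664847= 2^1*5^1*7^1 * 53^1*107^1*664847^(-1) 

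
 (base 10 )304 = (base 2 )100110000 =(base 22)di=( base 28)AO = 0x130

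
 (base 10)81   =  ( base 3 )10000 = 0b1010001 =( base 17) 4D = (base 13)63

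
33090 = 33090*1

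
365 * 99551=36336115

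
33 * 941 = 31053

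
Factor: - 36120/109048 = - 105/317 = - 3^1*5^1*7^1 * 317^( -1)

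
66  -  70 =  - 4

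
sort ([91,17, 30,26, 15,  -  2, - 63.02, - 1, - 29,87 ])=[-63.02,  -  29, - 2, - 1, 15,17,26, 30,87,  91 ] 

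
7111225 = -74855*( - 95)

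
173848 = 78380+95468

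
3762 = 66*57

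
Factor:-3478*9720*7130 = -2^5*3^5*5^2*23^1*  31^1*37^1*47^1 = - 241037920800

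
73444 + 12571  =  86015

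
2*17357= 34714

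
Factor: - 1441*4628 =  - 6668948 = - 2^2*11^1*13^1*89^1 *131^1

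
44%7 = 2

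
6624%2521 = 1582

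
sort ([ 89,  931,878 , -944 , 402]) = [-944,89,402, 878, 931 ] 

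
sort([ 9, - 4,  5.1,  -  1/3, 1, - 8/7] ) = [ - 4 , - 8/7, -1/3  ,  1,5.1,9] 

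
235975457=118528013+117447444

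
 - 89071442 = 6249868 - 95321310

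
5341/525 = 10 + 13/75 = 10.17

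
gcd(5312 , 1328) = 1328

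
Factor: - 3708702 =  - 2^1*3^2 * 206039^1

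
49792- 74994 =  - 25202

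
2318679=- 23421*( - 99)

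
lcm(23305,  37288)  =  186440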